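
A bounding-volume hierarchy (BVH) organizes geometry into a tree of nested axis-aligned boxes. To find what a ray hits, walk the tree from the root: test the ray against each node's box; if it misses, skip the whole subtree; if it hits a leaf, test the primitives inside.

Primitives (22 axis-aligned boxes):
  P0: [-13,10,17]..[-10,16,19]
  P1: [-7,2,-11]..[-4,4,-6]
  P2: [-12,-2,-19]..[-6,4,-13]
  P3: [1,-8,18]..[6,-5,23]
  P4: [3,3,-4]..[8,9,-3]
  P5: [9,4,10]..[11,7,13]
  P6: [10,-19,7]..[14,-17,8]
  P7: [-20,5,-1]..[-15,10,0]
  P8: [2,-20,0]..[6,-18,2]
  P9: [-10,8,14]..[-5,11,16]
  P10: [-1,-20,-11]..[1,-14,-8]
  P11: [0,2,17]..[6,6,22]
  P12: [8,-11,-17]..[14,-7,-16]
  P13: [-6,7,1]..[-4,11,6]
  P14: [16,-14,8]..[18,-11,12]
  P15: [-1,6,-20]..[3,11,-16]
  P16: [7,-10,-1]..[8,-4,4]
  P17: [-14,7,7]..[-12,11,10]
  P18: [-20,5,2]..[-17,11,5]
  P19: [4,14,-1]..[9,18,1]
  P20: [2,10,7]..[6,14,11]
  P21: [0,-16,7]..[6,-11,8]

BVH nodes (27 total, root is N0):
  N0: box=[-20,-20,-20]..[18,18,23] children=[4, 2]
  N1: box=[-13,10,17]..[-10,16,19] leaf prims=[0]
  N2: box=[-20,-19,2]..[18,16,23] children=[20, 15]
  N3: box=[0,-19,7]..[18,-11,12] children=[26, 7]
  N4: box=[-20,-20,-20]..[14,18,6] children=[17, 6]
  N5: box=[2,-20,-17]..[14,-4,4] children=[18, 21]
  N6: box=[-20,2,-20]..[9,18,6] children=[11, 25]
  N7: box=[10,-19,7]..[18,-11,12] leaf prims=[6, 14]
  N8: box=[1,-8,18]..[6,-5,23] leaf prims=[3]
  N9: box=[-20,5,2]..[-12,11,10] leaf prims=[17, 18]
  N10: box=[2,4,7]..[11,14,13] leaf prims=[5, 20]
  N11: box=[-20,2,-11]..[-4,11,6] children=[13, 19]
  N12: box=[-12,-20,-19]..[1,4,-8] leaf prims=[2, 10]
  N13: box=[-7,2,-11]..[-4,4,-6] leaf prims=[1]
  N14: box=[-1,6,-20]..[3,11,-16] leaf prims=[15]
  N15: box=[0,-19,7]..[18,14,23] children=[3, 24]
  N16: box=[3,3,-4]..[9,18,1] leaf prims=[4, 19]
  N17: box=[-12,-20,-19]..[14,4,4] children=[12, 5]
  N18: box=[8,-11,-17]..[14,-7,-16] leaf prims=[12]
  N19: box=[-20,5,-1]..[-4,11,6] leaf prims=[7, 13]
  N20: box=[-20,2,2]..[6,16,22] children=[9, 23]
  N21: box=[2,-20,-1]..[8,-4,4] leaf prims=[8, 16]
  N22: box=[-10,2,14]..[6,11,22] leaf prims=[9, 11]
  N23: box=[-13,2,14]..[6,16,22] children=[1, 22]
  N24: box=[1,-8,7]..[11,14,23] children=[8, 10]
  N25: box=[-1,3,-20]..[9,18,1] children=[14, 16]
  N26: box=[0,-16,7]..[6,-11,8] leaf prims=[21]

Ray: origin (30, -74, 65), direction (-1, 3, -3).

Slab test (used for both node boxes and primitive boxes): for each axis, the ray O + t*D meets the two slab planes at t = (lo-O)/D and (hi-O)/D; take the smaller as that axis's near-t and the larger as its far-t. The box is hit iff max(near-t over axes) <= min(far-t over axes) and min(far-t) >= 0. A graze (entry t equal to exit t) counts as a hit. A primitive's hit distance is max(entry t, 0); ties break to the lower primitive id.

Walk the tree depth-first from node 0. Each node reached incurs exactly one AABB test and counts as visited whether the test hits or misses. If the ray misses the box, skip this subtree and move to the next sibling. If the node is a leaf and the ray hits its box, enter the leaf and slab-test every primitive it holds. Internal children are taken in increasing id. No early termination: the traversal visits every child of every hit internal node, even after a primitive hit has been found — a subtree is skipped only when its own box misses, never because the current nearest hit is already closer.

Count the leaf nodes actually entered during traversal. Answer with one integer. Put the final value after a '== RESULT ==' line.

Walk:
N0 x:[12,50] y:[18,92/3] z:[14,85/3] -> hit [18,85/3], descend [2, 4]
  N2 x:[12,50] y:[55/3,30] z:[14,21] -> hit [55/3,21], descend [15, 20]
    N15 x:[12,30] y:[55/3,88/3] z:[14,58/3] -> hit [55/3,58/3], descend [3, 24]
      N3 x:[12,30] y:[55/3,21] z:[53/3,58/3] -> hit [55/3,58/3], descend [7, 26]
        N7 x:[12,20] y:[55/3,21] z:[53/3,58/3] -> hit [55/3,58/3] leaf, test {P6@t=19, P14(miss)}
        N26 x:[24,30] y:[58/3,21] z:[19,58/3] -> miss, prune
      N24 x:[19,29] y:[22,88/3] z:[14,58/3] -> miss, prune
    N20 x:[24,50] y:[76/3,30] z:[43/3,21] -> miss, prune
  N4 x:[16,50] y:[18,92/3] z:[59/3,85/3] -> hit [59/3,85/3], descend [6, 17]
    N6 x:[21,50] y:[76/3,92/3] z:[59/3,85/3] -> hit [76/3,85/3], descend [11, 25]
      N11 x:[34,50] y:[76/3,85/3] z:[59/3,76/3] -> miss, prune
      N25 x:[21,31] y:[77/3,92/3] z:[64/3,85/3] -> hit [77/3,85/3], descend [14, 16]
        N14 x:[27,31] y:[80/3,85/3] z:[27,85/3] -> hit [27,85/3] leaf, test {P15@t=27}
        N16 x:[21,27] y:[77/3,92/3] z:[64/3,23] -> miss, prune
    N17 x:[16,42] y:[18,26] z:[61/3,28] -> hit [61/3,26], descend [5, 12]
      N5 x:[16,28] y:[18,70/3] z:[61/3,82/3] -> hit [61/3,70/3], descend [18, 21]
        N18 x:[16,22] y:[21,67/3] z:[27,82/3] -> miss, prune
        N21 x:[22,28] y:[18,70/3] z:[61/3,22] -> hit [22,22] leaf, test {P8(miss), P16@t=22}
      N12 x:[29,42] y:[18,26] z:[73/3,28] -> miss, prune

order=[0, 2, 15, 3, 7, 26, 24, 20, 4, 6, 11, 25, 14, 16, 17, 5, 18, 21, 12]  |boxes|=19  |leaves|=3  hit=P6

== RESULT ==
3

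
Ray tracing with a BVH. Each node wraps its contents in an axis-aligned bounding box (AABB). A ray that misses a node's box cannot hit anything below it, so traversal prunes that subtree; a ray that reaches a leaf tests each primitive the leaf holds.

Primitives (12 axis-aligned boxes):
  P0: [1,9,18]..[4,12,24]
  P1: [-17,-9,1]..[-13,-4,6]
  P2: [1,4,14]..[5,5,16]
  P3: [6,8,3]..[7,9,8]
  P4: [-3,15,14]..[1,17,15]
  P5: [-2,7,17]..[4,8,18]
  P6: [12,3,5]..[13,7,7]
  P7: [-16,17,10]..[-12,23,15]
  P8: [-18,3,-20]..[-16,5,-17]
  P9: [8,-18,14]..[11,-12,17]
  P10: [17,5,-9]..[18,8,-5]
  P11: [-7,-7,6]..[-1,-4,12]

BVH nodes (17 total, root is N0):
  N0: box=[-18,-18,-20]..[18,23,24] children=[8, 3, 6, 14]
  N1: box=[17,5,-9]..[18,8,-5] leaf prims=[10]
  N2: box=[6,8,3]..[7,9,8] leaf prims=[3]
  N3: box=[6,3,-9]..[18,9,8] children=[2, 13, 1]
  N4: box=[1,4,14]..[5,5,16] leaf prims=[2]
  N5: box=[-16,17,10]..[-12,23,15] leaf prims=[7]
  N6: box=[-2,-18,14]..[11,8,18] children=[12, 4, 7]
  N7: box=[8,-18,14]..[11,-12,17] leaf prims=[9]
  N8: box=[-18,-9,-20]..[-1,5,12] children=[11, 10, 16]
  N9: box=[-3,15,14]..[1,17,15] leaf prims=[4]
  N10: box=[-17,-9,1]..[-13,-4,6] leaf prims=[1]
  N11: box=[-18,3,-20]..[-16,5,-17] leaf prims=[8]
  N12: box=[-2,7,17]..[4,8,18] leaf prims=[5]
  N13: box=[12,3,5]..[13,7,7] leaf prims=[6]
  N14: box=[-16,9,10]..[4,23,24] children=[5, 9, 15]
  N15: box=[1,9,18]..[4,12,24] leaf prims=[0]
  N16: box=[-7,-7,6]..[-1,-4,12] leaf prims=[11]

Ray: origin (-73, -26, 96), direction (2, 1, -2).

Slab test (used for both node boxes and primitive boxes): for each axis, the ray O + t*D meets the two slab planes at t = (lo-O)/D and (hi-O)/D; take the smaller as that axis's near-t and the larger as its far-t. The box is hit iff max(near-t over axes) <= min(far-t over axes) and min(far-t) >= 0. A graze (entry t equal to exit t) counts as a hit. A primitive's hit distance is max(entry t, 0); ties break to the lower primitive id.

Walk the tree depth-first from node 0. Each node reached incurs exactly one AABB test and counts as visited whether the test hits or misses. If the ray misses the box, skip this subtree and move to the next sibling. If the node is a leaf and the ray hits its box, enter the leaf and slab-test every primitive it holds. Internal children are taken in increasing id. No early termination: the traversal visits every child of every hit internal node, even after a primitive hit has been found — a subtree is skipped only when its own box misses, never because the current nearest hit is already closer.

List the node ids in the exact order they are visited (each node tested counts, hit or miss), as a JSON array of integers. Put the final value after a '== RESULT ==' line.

Walk:
N0 x:[55/2,91/2] y:[8,49] z:[36,58] -> hit [36,91/2], descend [3, 6, 8, 14]
  N3 x:[79/2,91/2] y:[29,35] z:[44,105/2] -> miss, prune
  N6 x:[71/2,42] y:[8,34] z:[39,41] -> miss, prune
  N8 x:[55/2,36] y:[17,31] z:[42,58] -> miss, prune
  N14 x:[57/2,77/2] y:[35,49] z:[36,43] -> hit [36,77/2], descend [5, 9, 15]
    N5 x:[57/2,61/2] y:[43,49] z:[81/2,43] -> miss, prune
    N9 x:[35,37] y:[41,43] z:[81/2,41] -> miss, prune
    N15 x:[37,77/2] y:[35,38] z:[36,39] -> hit [37,38] leaf, test {P0@t=37}

Visited [0, 3, 6, 8, 14, 5, 9, 15]. Tests: 8 box, 1 leaf. Nearest: P0.

== RESULT ==
[0, 3, 6, 8, 14, 5, 9, 15]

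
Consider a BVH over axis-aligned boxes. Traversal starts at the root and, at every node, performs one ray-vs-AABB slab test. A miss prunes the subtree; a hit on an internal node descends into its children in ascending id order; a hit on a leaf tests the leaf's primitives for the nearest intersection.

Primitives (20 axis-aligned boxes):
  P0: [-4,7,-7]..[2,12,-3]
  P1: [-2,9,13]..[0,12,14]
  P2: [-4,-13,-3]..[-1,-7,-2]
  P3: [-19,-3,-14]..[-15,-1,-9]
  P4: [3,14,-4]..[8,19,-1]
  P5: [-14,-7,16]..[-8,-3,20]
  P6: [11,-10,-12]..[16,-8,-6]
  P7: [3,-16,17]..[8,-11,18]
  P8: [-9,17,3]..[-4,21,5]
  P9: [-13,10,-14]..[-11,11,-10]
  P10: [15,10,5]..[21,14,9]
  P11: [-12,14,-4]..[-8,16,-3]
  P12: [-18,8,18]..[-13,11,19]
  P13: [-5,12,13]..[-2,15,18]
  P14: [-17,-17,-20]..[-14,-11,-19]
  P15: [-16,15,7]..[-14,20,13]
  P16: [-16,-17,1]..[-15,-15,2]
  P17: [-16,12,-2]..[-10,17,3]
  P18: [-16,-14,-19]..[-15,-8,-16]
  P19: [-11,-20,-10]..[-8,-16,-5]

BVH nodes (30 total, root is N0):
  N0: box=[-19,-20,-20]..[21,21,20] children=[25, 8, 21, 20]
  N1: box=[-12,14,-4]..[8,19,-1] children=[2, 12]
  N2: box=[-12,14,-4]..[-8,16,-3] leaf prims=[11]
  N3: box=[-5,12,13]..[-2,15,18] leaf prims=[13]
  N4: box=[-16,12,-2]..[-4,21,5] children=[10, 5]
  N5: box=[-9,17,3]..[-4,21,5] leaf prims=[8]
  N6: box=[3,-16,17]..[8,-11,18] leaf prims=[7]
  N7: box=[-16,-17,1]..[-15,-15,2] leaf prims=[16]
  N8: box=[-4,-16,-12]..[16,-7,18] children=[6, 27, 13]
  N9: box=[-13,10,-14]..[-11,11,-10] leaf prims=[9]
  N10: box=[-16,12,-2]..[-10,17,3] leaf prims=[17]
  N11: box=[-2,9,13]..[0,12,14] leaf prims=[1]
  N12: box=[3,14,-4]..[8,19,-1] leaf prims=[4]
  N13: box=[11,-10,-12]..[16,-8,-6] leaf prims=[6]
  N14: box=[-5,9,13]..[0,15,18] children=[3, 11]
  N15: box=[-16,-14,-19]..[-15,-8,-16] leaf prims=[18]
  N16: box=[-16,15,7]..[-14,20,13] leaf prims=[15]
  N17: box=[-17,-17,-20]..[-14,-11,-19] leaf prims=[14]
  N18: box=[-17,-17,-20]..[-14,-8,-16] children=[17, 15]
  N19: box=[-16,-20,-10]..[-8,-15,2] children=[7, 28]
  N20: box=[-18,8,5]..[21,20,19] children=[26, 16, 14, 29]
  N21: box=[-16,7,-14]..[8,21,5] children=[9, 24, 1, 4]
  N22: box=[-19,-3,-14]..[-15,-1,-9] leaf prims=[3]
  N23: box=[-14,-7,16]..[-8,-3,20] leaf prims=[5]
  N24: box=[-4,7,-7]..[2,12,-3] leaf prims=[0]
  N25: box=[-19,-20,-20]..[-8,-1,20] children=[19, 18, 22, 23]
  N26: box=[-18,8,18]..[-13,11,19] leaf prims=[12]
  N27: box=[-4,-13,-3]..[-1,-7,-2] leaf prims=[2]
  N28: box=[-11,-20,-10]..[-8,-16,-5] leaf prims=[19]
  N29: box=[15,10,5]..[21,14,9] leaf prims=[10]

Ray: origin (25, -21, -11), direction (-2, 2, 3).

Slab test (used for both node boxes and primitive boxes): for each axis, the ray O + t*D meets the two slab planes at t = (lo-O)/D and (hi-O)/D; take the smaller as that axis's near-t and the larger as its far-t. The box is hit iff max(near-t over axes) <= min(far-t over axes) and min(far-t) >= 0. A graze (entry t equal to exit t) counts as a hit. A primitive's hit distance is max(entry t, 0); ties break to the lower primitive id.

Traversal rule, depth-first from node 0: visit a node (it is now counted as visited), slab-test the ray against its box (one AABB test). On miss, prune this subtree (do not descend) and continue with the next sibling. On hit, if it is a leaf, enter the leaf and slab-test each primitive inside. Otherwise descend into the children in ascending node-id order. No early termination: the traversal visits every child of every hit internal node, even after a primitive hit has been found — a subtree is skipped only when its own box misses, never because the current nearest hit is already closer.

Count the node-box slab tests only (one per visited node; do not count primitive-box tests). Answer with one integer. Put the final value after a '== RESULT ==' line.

Traverse from the root:
N0 x:[2,22] y:[1/2,21] z:[-3,31/3] -> hit [2,31/3], descend [8, 20, 21, 25]
  N8 x:[9/2,29/2] y:[5/2,7] z:[-1/3,29/3] -> hit [9/2,7], descend [6, 13, 27]
    N6 x:[17/2,11] y:[5/2,5] z:[28/3,29/3] -> miss, prune
    N13 x:[9/2,7] y:[11/2,13/2] z:[-1/3,5/3] -> miss, prune
    N27 x:[13,29/2] y:[4,7] z:[8/3,3] -> miss, prune
  N20 x:[2,43/2] y:[29/2,41/2] z:[16/3,10] -> miss, prune
  N21 x:[17/2,41/2] y:[14,21] z:[-1,16/3] -> miss, prune
  N25 x:[33/2,22] y:[1/2,10] z:[-3,31/3] -> miss, prune

order=[0, 8, 6, 13, 27, 20, 21, 25]  |boxes|=8  |leaves|=0  hit=miss

== RESULT ==
8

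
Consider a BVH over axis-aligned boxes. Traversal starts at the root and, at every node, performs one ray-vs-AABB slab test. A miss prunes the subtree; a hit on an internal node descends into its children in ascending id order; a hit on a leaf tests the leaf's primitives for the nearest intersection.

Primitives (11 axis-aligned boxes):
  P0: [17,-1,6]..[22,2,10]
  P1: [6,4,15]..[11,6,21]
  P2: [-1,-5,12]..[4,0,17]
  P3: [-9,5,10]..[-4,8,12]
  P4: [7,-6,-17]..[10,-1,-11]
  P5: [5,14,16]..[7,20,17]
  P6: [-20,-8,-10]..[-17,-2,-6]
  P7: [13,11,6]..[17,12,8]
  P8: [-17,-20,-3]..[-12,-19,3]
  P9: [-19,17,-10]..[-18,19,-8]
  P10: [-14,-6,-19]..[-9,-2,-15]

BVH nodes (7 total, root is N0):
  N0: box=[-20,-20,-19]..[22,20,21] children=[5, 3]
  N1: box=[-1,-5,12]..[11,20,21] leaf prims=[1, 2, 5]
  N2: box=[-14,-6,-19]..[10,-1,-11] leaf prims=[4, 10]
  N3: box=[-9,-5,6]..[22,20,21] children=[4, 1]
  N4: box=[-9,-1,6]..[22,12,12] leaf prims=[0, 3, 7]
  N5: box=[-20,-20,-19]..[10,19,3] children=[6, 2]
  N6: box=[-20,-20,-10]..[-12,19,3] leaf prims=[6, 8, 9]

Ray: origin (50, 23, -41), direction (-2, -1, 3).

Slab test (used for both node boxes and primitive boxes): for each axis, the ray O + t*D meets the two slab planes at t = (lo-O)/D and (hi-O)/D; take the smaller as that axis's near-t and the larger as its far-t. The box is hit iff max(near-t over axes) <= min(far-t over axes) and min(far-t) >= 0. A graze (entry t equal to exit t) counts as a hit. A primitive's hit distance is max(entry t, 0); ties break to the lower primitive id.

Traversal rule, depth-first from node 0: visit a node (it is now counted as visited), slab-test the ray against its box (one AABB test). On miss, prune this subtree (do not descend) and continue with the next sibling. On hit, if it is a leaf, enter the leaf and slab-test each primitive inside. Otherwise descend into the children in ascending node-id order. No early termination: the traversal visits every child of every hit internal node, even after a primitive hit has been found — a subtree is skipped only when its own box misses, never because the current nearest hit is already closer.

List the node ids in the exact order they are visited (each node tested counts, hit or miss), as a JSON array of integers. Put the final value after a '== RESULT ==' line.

Walk:
N0 x:[14,35] y:[3,43] z:[22/3,62/3] -> hit [14,62/3], descend [3, 5]
  N3 x:[14,59/2] y:[3,28] z:[47/3,62/3] -> hit [47/3,62/3], descend [1, 4]
    N1 x:[39/2,51/2] y:[3,28] z:[53/3,62/3] -> hit [39/2,62/3] leaf, test {P1(miss), P2(miss), P5(miss)}
    N4 x:[14,59/2] y:[11,24] z:[47/3,53/3] -> hit [47/3,53/3] leaf, test {P0(miss), P3(miss), P7(miss)}
  N5 x:[20,35] y:[4,43] z:[22/3,44/3] -> miss, prune

order=[0, 3, 1, 4, 5]  |boxes|=5  |leaves|=2  hit=miss

== RESULT ==
[0, 3, 1, 4, 5]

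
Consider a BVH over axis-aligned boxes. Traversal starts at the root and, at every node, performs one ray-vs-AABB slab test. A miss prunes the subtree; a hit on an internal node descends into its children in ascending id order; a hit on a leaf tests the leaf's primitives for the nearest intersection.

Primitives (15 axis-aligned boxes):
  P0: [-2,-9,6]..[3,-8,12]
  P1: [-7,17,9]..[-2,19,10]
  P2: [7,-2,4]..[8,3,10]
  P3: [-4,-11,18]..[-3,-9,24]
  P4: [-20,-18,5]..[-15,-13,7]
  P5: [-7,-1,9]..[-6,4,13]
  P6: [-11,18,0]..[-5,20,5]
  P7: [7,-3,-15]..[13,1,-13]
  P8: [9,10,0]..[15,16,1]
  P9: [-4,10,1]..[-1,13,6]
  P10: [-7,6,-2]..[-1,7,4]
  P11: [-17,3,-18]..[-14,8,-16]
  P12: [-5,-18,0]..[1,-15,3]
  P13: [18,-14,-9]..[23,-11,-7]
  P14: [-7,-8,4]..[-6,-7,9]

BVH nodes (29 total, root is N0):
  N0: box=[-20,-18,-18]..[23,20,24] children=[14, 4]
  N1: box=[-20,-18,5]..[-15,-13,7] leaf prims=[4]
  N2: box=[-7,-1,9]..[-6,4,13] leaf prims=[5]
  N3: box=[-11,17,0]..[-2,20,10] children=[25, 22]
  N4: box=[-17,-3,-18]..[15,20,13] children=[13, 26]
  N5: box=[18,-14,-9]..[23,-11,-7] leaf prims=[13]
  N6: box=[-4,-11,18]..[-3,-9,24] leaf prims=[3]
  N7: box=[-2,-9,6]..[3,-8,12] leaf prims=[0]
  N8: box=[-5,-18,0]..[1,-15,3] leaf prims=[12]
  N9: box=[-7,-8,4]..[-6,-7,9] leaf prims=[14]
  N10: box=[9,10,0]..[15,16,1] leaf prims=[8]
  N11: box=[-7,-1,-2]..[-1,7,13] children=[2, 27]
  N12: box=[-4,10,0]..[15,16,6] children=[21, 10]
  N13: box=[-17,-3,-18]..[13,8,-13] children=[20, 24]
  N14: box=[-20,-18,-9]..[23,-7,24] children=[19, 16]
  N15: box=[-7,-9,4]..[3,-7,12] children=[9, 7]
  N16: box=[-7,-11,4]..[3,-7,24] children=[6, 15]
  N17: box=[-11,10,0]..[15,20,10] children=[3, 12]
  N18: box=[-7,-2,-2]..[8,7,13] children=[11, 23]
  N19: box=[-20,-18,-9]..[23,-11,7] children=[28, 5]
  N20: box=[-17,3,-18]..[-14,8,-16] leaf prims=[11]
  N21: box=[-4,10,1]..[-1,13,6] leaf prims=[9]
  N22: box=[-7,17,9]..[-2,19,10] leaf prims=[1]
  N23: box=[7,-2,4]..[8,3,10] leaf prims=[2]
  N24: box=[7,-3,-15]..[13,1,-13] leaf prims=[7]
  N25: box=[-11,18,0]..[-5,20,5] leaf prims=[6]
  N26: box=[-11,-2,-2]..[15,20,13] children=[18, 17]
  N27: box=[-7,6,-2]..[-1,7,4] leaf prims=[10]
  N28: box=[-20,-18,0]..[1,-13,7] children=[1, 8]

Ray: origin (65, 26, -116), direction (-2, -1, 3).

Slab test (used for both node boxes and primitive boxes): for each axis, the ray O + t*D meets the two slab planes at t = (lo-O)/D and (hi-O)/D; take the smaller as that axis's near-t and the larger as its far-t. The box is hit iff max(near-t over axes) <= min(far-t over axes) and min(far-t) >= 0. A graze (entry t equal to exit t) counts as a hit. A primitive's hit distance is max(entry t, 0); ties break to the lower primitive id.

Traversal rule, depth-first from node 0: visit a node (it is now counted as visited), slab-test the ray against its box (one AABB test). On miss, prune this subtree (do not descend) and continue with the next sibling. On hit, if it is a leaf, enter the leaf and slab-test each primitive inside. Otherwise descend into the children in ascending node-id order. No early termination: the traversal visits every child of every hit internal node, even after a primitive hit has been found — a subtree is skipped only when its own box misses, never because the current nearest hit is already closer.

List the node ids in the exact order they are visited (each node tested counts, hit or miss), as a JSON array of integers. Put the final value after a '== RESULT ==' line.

Traverse from the root:
N0 x:[21,85/2] y:[6,44] z:[98/3,140/3] -> hit [98/3,85/2], descend [4, 14]
  N4 x:[25,41] y:[6,29] z:[98/3,43] -> miss, prune
  N14 x:[21,85/2] y:[33,44] z:[107/3,140/3] -> hit [107/3,85/2], descend [16, 19]
    N16 x:[31,36] y:[33,37] z:[40,140/3] -> miss, prune
    N19 x:[21,85/2] y:[37,44] z:[107/3,41] -> hit [37,41], descend [5, 28]
      N5 x:[21,47/2] y:[37,40] z:[107/3,109/3] -> miss, prune
      N28 x:[32,85/2] y:[39,44] z:[116/3,41] -> hit [39,41], descend [1, 8]
        N1 x:[40,85/2] y:[39,44] z:[121/3,41] -> hit [121/3,41] leaf, test {P4@t=121/3}
        N8 x:[32,35] y:[41,44] z:[116/3,119/3] -> miss, prune

Summary -> nodes [0, 4, 14, 16, 19, 5, 28, 1, 8]; box-tests=9; leaf-entries=1; first=P4

== RESULT ==
[0, 4, 14, 16, 19, 5, 28, 1, 8]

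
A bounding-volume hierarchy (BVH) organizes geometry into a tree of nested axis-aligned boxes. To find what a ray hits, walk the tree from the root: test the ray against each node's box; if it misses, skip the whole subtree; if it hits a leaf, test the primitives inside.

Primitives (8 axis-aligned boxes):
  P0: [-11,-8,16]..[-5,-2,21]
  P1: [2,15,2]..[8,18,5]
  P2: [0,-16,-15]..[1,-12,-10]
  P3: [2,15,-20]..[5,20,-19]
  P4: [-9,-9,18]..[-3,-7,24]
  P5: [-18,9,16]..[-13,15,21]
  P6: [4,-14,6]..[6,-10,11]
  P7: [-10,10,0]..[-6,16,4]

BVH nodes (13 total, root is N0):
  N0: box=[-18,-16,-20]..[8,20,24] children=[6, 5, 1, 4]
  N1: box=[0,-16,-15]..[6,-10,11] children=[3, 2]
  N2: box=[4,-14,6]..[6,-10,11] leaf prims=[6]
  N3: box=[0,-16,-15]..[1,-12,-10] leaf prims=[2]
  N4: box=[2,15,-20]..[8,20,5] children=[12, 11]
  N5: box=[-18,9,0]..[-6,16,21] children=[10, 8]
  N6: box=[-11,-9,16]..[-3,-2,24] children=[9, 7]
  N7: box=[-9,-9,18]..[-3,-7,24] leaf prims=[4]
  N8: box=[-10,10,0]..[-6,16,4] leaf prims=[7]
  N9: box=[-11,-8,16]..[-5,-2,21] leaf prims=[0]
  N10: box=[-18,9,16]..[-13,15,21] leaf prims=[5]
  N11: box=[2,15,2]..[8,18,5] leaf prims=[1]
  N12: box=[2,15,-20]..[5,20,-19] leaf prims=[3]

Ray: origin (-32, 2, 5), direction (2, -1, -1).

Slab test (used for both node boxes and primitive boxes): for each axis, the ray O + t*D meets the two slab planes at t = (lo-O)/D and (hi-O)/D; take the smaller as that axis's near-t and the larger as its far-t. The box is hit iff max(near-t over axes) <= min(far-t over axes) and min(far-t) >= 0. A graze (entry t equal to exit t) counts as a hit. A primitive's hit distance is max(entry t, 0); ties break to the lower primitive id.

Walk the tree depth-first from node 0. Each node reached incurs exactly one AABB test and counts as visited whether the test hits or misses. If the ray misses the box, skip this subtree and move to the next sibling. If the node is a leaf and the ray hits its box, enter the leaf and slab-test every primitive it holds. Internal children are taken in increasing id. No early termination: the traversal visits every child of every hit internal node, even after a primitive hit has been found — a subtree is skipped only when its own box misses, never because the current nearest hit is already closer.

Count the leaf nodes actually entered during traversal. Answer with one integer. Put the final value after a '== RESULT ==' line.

Walk:
N0 x:[7,20] y:[-18,18] z:[-19,25] -> hit [7,18], descend [1, 4, 5, 6]
  N1 x:[16,19] y:[12,18] z:[-6,20] -> hit [16,18], descend [2, 3]
    N2 x:[18,19] y:[12,16] z:[-6,-1] -> miss, prune
    N3 x:[16,33/2] y:[14,18] z:[15,20] -> hit [16,33/2] leaf, test {P2@t=16}
  N4 x:[17,20] y:[-18,-13] z:[0,25] -> miss, prune
  N5 x:[7,13] y:[-14,-7] z:[-16,5] -> miss, prune
  N6 x:[21/2,29/2] y:[4,11] z:[-19,-11] -> miss, prune

Visited [0, 1, 2, 3, 4, 5, 6]. Tests: 7 box, 1 leaf. Nearest: P2.

== RESULT ==
1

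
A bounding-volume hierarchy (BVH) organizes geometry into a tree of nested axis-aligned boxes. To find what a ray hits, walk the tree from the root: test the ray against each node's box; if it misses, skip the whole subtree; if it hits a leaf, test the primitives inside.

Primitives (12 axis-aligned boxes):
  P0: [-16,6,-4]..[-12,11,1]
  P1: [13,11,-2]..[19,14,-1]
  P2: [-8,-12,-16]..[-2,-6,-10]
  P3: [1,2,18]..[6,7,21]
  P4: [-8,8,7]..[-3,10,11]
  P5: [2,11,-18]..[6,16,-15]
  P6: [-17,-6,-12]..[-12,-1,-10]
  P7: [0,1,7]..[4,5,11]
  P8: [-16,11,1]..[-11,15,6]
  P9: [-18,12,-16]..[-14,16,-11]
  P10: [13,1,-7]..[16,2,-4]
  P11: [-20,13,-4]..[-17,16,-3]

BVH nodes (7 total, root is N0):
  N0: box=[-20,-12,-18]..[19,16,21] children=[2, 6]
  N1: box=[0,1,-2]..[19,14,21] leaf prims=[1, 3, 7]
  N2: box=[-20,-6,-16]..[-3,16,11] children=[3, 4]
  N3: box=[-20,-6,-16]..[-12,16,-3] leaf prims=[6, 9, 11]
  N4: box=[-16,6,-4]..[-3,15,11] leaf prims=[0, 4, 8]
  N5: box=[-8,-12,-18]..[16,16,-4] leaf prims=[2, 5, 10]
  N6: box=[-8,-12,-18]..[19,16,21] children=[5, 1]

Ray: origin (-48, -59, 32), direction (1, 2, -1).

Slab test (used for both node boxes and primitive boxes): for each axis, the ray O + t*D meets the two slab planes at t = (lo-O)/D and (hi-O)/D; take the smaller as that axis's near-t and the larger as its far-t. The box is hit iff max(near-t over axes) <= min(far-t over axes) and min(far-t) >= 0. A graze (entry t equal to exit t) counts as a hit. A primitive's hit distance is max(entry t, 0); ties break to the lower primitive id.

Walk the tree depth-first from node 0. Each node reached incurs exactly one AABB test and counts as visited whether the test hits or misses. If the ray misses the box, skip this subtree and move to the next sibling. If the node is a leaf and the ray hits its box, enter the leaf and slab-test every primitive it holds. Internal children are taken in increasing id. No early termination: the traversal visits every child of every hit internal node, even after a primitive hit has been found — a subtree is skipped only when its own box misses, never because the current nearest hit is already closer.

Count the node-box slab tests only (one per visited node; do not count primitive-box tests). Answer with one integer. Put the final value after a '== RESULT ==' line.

Traverse from the root:
N0 x:[28,67] y:[47/2,75/2] z:[11,50] -> hit [28,75/2], descend [2, 6]
  N2 x:[28,45] y:[53/2,75/2] z:[21,48] -> hit [28,75/2], descend [3, 4]
    N3 x:[28,36] y:[53/2,75/2] z:[35,48] -> hit [35,36] leaf, test {P6(miss), P9(miss), P11(miss)}
    N4 x:[32,45] y:[65/2,37] z:[21,36] -> hit [65/2,36] leaf, test {P0@t=65/2, P4(miss), P8(miss)}
  N6 x:[40,67] y:[47/2,75/2] z:[11,50] -> miss, prune

5 AABB tests over nodes [0, 2, 3, 4, 6]; 2 leaves entered; closest P0.

== RESULT ==
5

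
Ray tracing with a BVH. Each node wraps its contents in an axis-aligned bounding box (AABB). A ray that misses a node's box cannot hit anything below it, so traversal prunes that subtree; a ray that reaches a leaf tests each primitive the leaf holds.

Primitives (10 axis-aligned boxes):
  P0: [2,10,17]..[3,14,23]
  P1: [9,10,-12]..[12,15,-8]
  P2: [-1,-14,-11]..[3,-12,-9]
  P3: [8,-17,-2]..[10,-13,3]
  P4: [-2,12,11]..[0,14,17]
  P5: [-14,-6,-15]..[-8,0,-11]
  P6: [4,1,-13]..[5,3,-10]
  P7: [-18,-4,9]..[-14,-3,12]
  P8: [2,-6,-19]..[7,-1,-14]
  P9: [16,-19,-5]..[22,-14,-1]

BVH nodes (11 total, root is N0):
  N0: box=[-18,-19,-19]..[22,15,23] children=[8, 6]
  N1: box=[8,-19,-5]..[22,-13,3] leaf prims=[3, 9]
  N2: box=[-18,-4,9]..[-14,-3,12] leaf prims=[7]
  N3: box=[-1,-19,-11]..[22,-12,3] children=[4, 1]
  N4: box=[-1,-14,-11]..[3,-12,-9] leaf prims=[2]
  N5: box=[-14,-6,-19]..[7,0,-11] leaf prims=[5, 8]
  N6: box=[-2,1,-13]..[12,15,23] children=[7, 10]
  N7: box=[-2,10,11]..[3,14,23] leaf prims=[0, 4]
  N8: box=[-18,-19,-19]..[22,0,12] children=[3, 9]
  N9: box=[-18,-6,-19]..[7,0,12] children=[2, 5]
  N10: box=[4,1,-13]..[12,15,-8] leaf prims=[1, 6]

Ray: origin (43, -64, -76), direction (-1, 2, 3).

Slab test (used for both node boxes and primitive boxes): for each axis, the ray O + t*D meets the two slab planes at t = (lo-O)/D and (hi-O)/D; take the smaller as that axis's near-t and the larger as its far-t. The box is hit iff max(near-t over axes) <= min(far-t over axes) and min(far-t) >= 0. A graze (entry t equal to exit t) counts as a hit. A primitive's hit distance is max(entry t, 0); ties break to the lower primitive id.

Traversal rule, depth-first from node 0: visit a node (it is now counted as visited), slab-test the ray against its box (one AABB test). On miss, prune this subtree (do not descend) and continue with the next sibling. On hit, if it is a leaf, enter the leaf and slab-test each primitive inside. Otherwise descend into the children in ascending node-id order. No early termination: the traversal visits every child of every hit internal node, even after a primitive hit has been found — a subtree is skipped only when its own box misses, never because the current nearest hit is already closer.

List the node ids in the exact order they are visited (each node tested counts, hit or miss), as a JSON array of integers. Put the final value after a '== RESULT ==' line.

Traverse from the root:
N0 x:[21,61] y:[45/2,79/2] z:[19,33] -> hit [45/2,33], descend [6, 8]
  N6 x:[31,45] y:[65/2,79/2] z:[21,33] -> hit [65/2,33], descend [7, 10]
    N7 x:[40,45] y:[37,39] z:[29,33] -> miss, prune
    N10 x:[31,39] y:[65/2,79/2] z:[21,68/3] -> miss, prune
  N8 x:[21,61] y:[45/2,32] z:[19,88/3] -> hit [45/2,88/3], descend [3, 9]
    N3 x:[21,44] y:[45/2,26] z:[65/3,79/3] -> hit [45/2,26], descend [1, 4]
      N1 x:[21,35] y:[45/2,51/2] z:[71/3,79/3] -> hit [71/3,51/2] leaf, test {P3(miss), P9@t=71/3}
      N4 x:[40,44] y:[25,26] z:[65/3,67/3] -> miss, prune
    N9 x:[36,61] y:[29,32] z:[19,88/3] -> miss, prune

9 AABB tests over nodes [0, 6, 7, 10, 8, 3, 1, 4, 9]; 1 leaf entered; closest P9.

== RESULT ==
[0, 6, 7, 10, 8, 3, 1, 4, 9]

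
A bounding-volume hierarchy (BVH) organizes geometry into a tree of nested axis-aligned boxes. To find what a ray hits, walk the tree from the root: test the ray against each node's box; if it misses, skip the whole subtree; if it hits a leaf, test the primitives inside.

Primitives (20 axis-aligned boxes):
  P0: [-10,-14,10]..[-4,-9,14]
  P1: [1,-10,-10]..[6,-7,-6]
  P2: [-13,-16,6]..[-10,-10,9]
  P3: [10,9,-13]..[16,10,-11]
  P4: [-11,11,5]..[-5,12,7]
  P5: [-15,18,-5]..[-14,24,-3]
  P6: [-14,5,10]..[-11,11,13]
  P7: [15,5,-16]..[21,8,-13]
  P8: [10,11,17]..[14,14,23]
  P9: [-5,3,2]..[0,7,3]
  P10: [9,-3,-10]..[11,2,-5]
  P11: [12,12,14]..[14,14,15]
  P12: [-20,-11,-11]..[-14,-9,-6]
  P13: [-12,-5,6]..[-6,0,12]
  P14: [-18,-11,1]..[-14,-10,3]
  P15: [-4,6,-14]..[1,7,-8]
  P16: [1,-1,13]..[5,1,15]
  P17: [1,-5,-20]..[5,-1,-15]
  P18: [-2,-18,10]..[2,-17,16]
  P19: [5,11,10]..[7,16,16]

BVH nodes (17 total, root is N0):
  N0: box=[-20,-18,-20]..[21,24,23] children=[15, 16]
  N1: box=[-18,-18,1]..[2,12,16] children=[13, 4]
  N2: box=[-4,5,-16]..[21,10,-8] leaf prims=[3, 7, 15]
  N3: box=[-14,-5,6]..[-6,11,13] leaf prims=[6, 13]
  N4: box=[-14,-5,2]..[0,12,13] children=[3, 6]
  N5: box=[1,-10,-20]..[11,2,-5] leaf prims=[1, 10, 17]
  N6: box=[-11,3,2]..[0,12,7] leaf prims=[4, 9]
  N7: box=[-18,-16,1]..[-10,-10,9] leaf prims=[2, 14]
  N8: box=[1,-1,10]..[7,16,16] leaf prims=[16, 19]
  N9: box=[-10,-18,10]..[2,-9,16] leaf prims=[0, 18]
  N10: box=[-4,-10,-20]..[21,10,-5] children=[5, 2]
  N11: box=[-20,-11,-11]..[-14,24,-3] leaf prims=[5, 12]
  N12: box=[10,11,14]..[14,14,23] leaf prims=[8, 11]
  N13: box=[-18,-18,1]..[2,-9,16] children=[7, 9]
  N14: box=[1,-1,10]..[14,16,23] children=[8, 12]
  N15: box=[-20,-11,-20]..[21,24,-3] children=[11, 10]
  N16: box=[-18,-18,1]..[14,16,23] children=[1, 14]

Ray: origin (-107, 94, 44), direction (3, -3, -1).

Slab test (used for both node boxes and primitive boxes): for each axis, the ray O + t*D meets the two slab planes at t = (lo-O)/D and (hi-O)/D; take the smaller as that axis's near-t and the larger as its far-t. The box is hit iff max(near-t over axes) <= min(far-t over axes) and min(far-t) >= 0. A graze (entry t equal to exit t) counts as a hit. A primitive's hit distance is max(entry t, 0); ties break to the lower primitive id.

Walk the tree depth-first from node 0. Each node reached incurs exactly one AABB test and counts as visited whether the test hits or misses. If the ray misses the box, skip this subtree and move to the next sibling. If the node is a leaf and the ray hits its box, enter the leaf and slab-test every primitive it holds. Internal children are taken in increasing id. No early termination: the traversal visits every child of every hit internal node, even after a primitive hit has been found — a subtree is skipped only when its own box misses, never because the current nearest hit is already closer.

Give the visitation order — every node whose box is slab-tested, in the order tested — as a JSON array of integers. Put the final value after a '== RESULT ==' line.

Traverse from the root:
N0 x:[29,128/3] y:[70/3,112/3] z:[21,64] -> hit [29,112/3], descend [15, 16]
  N15 x:[29,128/3] y:[70/3,35] z:[47,64] -> miss, prune
  N16 x:[89/3,121/3] y:[26,112/3] z:[21,43] -> hit [89/3,112/3], descend [1, 14]
    N1 x:[89/3,109/3] y:[82/3,112/3] z:[28,43] -> hit [89/3,109/3], descend [4, 13]
      N4 x:[31,107/3] y:[82/3,33] z:[31,42] -> hit [31,33], descend [3, 6]
        N3 x:[31,101/3] y:[83/3,33] z:[31,38] -> hit [31,33] leaf, test {P6(miss), P13@t=32}
        N6 x:[32,107/3] y:[82/3,91/3] z:[37,42] -> miss, prune
      N13 x:[89/3,109/3] y:[103/3,112/3] z:[28,43] -> hit [103/3,109/3], descend [7, 9]
        N7 x:[89/3,97/3] y:[104/3,110/3] z:[35,43] -> miss, prune
        N9 x:[97/3,109/3] y:[103/3,112/3] z:[28,34] -> miss, prune
    N14 x:[36,121/3] y:[26,95/3] z:[21,34] -> miss, prune

Summary -> nodes [0, 15, 16, 1, 4, 3, 6, 13, 7, 9, 14]; box-tests=11; leaf-entries=1; first=P13

== RESULT ==
[0, 15, 16, 1, 4, 3, 6, 13, 7, 9, 14]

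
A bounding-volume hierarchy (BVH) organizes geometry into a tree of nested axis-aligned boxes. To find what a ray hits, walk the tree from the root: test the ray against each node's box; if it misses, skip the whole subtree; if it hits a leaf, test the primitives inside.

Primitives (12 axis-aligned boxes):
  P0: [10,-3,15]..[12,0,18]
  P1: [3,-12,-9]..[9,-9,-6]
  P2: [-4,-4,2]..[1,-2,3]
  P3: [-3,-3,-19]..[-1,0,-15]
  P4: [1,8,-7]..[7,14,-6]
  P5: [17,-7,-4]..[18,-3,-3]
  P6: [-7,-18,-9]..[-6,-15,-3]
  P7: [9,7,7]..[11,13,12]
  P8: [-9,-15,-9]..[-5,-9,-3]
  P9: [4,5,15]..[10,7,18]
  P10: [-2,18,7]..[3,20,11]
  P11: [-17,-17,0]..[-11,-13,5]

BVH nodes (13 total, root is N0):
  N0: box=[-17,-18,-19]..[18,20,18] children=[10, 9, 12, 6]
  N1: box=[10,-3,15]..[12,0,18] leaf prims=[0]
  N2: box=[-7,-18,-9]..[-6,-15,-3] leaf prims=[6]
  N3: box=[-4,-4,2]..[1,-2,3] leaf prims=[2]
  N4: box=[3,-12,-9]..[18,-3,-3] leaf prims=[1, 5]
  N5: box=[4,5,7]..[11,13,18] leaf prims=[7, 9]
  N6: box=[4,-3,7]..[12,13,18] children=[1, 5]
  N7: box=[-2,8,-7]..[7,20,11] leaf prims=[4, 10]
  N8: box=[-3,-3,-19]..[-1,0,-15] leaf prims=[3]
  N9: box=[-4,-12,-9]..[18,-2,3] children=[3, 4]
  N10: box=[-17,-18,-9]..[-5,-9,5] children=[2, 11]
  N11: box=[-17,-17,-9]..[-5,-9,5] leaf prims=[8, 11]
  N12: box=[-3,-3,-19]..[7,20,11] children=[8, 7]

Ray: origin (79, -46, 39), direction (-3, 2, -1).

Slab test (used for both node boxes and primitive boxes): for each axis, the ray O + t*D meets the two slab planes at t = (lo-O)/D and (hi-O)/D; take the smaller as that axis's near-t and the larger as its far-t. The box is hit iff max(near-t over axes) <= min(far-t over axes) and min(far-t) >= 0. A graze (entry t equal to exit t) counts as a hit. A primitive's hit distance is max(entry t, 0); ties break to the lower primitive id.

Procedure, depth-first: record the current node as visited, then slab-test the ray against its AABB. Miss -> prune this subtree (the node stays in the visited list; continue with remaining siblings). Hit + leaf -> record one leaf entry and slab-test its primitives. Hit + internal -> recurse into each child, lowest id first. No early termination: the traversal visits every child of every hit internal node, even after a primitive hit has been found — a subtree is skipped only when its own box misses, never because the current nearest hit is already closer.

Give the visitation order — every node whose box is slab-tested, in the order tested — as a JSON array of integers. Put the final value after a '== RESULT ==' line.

Trace the traversal:
N0 x:[61/3,32] y:[14,33] z:[21,58] -> hit [21,32], descend [6, 9, 10, 12]
  N6 x:[67/3,25] y:[43/2,59/2] z:[21,32] -> hit [67/3,25], descend [1, 5]
    N1 x:[67/3,23] y:[43/2,23] z:[21,24] -> hit [67/3,23] leaf, test {P0@t=67/3}
    N5 x:[68/3,25] y:[51/2,59/2] z:[21,32] -> miss, prune
  N9 x:[61/3,83/3] y:[17,22] z:[36,48] -> miss, prune
  N10 x:[28,32] y:[14,37/2] z:[34,48] -> miss, prune
  N12 x:[24,82/3] y:[43/2,33] z:[28,58] -> miss, prune

Summary -> nodes [0, 6, 1, 5, 9, 10, 12]; box-tests=7; leaf-entries=1; first=P0

== RESULT ==
[0, 6, 1, 5, 9, 10, 12]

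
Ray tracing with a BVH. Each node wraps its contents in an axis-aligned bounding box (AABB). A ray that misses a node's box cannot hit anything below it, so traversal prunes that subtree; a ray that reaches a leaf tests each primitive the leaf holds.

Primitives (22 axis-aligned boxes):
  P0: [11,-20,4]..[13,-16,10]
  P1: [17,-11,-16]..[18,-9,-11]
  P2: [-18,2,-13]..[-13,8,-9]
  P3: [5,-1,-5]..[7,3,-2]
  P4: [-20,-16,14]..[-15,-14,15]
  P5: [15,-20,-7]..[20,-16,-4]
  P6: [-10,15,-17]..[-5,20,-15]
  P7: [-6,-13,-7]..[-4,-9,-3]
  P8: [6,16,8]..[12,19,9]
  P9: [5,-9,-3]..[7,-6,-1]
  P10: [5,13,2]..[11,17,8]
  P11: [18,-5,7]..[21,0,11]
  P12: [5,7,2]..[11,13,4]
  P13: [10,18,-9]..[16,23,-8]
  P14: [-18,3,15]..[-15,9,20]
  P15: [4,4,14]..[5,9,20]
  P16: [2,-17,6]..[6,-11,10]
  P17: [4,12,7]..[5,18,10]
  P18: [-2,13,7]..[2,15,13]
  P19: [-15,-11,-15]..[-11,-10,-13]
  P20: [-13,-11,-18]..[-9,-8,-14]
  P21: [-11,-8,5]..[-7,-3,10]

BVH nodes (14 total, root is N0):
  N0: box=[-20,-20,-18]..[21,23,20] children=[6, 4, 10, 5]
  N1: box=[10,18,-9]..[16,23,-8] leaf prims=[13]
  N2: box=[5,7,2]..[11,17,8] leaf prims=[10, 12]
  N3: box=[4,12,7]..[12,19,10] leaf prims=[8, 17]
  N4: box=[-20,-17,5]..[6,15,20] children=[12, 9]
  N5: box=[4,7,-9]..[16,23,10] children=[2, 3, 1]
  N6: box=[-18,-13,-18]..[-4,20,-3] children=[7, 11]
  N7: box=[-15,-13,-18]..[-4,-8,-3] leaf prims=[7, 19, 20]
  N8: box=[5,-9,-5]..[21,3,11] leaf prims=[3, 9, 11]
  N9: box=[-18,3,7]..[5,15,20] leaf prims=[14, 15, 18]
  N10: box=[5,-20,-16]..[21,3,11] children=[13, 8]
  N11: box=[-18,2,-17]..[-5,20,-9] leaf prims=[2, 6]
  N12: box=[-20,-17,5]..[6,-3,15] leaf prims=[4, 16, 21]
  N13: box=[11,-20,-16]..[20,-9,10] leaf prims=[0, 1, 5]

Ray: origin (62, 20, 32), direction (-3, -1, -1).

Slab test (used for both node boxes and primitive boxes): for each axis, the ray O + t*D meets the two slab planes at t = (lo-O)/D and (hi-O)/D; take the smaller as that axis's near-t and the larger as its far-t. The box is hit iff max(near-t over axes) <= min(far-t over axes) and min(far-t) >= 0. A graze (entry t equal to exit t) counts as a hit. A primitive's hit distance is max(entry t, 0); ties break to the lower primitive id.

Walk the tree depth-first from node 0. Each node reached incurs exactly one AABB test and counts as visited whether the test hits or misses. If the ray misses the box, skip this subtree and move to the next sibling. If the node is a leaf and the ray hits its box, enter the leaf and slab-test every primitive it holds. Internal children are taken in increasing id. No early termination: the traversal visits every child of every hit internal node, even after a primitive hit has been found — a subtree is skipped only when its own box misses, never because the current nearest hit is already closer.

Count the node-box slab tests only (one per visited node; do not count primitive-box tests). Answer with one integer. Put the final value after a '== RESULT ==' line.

Walk:
N0 x:[41/3,82/3] y:[-3,40] z:[12,50] -> hit [41/3,82/3], descend [4, 5, 6, 10]
  N4 x:[56/3,82/3] y:[5,37] z:[12,27] -> hit [56/3,27], descend [9, 12]
    N9 x:[19,80/3] y:[5,17] z:[12,25] -> miss, prune
    N12 x:[56/3,82/3] y:[23,37] z:[17,27] -> hit [23,27] leaf, test {P4(miss), P16(miss), P21@t=23}
  N5 x:[46/3,58/3] y:[-3,13] z:[22,41] -> miss, prune
  N6 x:[22,80/3] y:[0,33] z:[35,50] -> miss, prune
  N10 x:[41/3,19] y:[17,40] z:[21,48] -> miss, prune

Visited [0, 4, 9, 12, 5, 6, 10]. Tests: 7 box, 1 leaf. Nearest: P21.

== RESULT ==
7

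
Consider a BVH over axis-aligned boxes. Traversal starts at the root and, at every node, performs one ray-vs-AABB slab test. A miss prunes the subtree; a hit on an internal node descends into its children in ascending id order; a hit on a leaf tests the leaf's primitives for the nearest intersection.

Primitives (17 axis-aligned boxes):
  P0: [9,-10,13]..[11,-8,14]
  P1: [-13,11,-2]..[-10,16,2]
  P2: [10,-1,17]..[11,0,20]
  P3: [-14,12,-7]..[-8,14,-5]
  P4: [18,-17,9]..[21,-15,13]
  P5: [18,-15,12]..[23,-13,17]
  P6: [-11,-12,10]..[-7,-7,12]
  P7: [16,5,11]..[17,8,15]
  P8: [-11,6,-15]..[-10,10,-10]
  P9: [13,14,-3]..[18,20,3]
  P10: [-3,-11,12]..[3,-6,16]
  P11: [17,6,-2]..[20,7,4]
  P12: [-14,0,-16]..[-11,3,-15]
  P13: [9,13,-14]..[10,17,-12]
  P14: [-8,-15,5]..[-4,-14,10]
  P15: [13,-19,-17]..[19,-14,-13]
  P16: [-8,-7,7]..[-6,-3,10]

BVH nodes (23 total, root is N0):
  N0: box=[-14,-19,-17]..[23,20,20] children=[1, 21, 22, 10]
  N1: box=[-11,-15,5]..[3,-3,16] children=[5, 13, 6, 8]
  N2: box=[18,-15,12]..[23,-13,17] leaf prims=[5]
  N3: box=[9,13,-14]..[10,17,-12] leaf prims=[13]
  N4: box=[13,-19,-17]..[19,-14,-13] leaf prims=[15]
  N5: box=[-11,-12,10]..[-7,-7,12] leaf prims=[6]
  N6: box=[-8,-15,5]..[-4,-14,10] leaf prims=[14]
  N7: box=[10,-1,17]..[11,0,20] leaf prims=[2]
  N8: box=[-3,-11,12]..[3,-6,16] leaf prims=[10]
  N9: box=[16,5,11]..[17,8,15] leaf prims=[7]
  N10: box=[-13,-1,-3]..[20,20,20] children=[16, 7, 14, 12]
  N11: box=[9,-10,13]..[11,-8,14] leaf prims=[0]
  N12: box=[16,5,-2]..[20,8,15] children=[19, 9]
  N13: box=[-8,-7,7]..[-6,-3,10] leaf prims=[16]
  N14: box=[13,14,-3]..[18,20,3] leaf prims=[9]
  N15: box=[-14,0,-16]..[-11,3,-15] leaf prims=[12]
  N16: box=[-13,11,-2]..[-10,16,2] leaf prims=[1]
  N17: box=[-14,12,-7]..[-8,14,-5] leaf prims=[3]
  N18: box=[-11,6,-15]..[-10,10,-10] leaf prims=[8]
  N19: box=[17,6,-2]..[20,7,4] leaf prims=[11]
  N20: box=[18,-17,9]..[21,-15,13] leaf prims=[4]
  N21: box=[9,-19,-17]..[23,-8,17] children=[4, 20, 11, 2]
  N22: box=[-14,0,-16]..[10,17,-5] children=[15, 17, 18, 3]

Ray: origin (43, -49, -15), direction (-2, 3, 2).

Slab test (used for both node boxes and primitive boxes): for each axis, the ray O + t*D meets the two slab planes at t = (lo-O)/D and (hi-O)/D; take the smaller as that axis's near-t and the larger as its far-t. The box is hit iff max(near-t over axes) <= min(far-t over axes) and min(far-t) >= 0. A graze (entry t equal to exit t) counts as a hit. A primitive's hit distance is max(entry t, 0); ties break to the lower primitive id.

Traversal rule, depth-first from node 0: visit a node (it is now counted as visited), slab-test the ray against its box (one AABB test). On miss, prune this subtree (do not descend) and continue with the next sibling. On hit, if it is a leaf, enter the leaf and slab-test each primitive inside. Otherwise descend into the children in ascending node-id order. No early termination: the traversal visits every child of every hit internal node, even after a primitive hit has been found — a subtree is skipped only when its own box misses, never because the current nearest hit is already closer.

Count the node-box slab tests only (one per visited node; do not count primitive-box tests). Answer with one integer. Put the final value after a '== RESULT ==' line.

Trace the traversal:
N0 x:[10,57/2] y:[10,23] z:[-1,35/2] -> hit [10,35/2], descend [1, 10, 21, 22]
  N1 x:[20,27] y:[34/3,46/3] z:[10,31/2] -> miss, prune
  N10 x:[23/2,28] y:[16,23] z:[6,35/2] -> hit [16,35/2], descend [7, 12, 14, 16]
    N7 x:[16,33/2] y:[16,49/3] z:[16,35/2] -> hit [16,49/3] leaf, test {P2@t=16}
    N12 x:[23/2,27/2] y:[18,19] z:[13/2,15] -> miss, prune
    N14 x:[25/2,15] y:[21,23] z:[6,9] -> miss, prune
    N16 x:[53/2,28] y:[20,65/3] z:[13/2,17/2] -> miss, prune
  N21 x:[10,17] y:[10,41/3] z:[-1,16] -> hit [10,41/3], descend [2, 4, 11, 20]
    N2 x:[10,25/2] y:[34/3,12] z:[27/2,16] -> miss, prune
    N4 x:[12,15] y:[10,35/3] z:[-1,1] -> miss, prune
    N11 x:[16,17] y:[13,41/3] z:[14,29/2] -> miss, prune
    N20 x:[11,25/2] y:[32/3,34/3] z:[12,14] -> miss, prune
  N22 x:[33/2,57/2] y:[49/3,22] z:[-1/2,5] -> miss, prune

order=[0, 1, 10, 7, 12, 14, 16, 21, 2, 4, 11, 20, 22]  |boxes|=13  |leaves|=1  hit=P2

== RESULT ==
13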